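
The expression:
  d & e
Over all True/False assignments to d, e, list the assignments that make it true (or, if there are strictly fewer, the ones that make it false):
is true only for:
  d=True, e=True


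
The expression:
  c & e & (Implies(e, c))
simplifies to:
c & e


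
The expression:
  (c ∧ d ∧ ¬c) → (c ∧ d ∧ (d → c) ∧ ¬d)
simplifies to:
True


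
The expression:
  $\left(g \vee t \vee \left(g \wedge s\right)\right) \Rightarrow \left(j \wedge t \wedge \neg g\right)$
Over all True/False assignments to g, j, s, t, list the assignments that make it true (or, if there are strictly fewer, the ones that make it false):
is true only for:
  g=False, j=False, s=False, t=False;
  g=False, j=False, s=True, t=False;
  g=False, j=True, s=False, t=False;
  g=False, j=True, s=False, t=True;
  g=False, j=True, s=True, t=False;
  g=False, j=True, s=True, t=True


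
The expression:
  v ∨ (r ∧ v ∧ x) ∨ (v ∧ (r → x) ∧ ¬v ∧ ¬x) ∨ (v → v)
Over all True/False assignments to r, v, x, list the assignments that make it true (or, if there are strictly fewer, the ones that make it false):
is always true.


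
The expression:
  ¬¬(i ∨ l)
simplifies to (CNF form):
i ∨ l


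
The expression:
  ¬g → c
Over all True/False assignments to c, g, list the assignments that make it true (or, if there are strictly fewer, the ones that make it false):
is false only for:
  c=False, g=False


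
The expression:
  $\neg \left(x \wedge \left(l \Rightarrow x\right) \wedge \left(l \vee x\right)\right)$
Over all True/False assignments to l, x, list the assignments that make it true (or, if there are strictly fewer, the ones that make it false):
is true only for:
  l=False, x=False;
  l=True, x=False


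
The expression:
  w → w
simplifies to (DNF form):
True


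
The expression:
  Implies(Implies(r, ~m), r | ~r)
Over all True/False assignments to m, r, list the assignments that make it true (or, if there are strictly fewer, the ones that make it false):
is always true.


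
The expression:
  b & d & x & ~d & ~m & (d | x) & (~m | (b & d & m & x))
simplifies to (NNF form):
False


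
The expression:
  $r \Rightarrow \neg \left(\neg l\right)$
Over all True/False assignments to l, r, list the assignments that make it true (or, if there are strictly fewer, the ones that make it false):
is false only for:
  l=False, r=True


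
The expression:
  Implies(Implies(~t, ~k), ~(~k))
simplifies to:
k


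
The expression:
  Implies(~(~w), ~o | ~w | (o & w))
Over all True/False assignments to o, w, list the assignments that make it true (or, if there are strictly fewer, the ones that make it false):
is always true.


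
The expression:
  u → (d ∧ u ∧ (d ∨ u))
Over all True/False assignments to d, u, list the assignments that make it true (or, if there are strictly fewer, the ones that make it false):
is false only for:
  d=False, u=True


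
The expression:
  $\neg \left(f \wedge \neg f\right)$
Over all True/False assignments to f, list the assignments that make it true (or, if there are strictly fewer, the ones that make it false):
is always true.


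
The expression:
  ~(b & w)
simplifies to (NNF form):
~b | ~w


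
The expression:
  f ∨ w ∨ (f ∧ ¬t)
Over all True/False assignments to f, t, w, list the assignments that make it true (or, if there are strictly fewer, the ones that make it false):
is false only for:
  f=False, t=False, w=False;
  f=False, t=True, w=False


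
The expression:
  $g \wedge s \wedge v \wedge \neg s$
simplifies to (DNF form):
$\text{False}$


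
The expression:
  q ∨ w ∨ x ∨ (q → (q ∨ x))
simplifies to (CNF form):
True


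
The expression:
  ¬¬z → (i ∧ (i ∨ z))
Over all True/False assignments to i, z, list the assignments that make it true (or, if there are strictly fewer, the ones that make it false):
is false only for:
  i=False, z=True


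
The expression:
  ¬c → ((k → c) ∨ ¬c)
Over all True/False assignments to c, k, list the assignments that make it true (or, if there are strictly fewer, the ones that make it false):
is always true.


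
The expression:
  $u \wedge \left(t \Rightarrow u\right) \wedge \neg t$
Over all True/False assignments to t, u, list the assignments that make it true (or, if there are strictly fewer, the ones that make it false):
is true only for:
  t=False, u=True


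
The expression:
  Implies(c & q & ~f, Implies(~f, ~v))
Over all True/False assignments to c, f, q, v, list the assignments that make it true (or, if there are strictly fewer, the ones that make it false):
is false only for:
  c=True, f=False, q=True, v=True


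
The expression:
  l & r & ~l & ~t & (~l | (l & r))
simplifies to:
False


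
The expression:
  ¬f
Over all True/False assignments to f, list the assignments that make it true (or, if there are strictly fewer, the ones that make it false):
is true only for:
  f=False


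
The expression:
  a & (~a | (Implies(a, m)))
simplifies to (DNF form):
a & m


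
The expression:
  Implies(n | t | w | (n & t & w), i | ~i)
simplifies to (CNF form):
True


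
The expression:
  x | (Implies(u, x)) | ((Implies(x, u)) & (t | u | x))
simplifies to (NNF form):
True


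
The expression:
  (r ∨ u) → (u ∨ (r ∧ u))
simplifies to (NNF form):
u ∨ ¬r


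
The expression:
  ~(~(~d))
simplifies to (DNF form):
~d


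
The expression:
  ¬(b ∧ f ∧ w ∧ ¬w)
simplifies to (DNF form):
True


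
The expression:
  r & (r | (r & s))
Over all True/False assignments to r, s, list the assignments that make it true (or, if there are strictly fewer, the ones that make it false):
is true only for:
  r=True, s=False;
  r=True, s=True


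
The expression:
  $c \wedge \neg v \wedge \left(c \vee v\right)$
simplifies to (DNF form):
$c \wedge \neg v$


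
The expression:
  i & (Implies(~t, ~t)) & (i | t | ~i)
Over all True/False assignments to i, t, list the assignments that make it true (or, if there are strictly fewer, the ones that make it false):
is true only for:
  i=True, t=False;
  i=True, t=True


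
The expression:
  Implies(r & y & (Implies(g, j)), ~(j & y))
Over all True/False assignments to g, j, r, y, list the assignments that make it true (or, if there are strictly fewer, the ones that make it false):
is false only for:
  g=False, j=True, r=True, y=True;
  g=True, j=True, r=True, y=True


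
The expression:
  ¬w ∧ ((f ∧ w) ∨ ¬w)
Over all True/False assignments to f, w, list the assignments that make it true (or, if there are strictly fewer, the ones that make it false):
is true only for:
  f=False, w=False;
  f=True, w=False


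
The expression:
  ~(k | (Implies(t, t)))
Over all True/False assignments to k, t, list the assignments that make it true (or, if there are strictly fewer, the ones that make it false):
is never true.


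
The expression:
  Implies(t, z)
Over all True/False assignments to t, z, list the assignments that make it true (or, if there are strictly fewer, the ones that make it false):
is false only for:
  t=True, z=False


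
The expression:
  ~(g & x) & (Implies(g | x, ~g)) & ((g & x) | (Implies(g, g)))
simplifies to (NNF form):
~g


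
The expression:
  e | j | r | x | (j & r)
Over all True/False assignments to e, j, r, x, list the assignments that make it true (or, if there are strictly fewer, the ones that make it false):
is false only for:
  e=False, j=False, r=False, x=False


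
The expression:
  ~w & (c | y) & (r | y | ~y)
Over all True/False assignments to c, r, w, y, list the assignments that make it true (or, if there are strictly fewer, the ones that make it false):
is true only for:
  c=False, r=False, w=False, y=True;
  c=False, r=True, w=False, y=True;
  c=True, r=False, w=False, y=False;
  c=True, r=False, w=False, y=True;
  c=True, r=True, w=False, y=False;
  c=True, r=True, w=False, y=True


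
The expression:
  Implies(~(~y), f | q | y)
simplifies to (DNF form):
True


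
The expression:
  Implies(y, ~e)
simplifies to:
~e | ~y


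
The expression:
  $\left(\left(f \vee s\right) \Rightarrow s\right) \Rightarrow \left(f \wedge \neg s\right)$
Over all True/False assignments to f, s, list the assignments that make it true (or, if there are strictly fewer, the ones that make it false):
is true only for:
  f=True, s=False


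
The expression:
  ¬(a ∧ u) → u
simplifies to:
u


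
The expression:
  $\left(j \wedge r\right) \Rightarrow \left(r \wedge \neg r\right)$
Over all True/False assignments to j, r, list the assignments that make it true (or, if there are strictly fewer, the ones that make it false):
is false only for:
  j=True, r=True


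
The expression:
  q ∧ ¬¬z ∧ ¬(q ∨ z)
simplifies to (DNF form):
False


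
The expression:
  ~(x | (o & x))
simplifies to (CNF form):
~x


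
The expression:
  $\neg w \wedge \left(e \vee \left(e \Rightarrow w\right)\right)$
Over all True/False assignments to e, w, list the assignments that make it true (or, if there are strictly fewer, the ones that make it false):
is true only for:
  e=False, w=False;
  e=True, w=False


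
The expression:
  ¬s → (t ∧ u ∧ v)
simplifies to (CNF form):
(s ∨ t) ∧ (s ∨ u) ∧ (s ∨ v)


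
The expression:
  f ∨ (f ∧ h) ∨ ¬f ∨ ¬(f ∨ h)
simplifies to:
True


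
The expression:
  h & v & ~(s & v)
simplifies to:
h & v & ~s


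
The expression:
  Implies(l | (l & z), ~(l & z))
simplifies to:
~l | ~z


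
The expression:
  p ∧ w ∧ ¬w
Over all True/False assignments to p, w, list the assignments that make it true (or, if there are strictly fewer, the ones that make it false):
is never true.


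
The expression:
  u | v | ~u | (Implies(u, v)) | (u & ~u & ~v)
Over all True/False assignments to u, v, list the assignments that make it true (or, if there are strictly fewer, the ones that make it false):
is always true.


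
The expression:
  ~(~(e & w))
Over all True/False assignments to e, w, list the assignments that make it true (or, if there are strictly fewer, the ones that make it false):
is true only for:
  e=True, w=True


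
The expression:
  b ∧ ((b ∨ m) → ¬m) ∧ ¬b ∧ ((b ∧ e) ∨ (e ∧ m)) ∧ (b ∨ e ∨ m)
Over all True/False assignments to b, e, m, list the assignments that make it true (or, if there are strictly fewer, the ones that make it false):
is never true.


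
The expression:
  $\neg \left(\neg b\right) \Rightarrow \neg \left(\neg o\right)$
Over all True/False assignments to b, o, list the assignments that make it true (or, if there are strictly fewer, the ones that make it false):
is false only for:
  b=True, o=False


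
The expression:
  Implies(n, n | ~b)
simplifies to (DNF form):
True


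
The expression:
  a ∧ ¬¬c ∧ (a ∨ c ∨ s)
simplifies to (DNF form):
a ∧ c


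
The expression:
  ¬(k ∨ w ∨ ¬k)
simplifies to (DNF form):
False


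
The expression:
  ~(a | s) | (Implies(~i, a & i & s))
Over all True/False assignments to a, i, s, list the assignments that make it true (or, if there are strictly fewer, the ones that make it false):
is false only for:
  a=False, i=False, s=True;
  a=True, i=False, s=False;
  a=True, i=False, s=True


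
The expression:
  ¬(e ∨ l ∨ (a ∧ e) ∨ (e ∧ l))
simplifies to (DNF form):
¬e ∧ ¬l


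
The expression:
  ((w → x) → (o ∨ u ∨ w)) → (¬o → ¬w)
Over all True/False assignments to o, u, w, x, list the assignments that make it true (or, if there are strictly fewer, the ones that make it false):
is false only for:
  o=False, u=False, w=True, x=False;
  o=False, u=False, w=True, x=True;
  o=False, u=True, w=True, x=False;
  o=False, u=True, w=True, x=True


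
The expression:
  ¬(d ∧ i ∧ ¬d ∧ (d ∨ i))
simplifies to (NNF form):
True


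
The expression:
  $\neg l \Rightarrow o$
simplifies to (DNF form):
$l \vee o$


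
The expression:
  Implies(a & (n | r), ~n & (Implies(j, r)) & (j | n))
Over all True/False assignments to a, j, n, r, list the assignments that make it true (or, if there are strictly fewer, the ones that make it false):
is false only for:
  a=True, j=False, n=False, r=True;
  a=True, j=False, n=True, r=False;
  a=True, j=False, n=True, r=True;
  a=True, j=True, n=True, r=False;
  a=True, j=True, n=True, r=True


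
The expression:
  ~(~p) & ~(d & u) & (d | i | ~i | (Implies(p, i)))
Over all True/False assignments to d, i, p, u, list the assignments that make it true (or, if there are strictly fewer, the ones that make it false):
is true only for:
  d=False, i=False, p=True, u=False;
  d=False, i=False, p=True, u=True;
  d=False, i=True, p=True, u=False;
  d=False, i=True, p=True, u=True;
  d=True, i=False, p=True, u=False;
  d=True, i=True, p=True, u=False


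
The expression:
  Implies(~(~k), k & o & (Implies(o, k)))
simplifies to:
o | ~k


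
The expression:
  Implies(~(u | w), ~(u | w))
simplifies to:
True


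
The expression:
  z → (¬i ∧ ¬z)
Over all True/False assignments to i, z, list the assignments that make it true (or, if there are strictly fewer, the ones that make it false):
is true only for:
  i=False, z=False;
  i=True, z=False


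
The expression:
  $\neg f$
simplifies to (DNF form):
$\neg f$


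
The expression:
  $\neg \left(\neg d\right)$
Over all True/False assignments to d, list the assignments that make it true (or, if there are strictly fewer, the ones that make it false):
is true only for:
  d=True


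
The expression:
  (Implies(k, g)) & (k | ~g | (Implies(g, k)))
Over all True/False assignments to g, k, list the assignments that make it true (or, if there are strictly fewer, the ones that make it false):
is true only for:
  g=False, k=False;
  g=True, k=True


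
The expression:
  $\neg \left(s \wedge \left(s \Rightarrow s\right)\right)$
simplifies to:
$\neg s$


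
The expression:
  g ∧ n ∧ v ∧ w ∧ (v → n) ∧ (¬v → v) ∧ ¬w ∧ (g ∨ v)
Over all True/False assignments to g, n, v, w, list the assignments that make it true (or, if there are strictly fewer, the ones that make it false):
is never true.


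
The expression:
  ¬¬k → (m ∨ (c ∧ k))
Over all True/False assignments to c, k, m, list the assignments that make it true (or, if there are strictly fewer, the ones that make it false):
is false only for:
  c=False, k=True, m=False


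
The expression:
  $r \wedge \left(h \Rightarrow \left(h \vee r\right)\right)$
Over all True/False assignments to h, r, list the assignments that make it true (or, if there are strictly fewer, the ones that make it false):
is true only for:
  h=False, r=True;
  h=True, r=True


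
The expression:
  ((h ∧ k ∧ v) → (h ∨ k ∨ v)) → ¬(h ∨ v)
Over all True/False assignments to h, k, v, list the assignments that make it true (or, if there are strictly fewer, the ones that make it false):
is true only for:
  h=False, k=False, v=False;
  h=False, k=True, v=False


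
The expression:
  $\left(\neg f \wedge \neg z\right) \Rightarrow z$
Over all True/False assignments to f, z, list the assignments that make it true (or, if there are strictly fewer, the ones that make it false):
is false only for:
  f=False, z=False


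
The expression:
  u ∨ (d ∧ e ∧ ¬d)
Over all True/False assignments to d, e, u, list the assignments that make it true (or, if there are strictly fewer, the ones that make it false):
is true only for:
  d=False, e=False, u=True;
  d=False, e=True, u=True;
  d=True, e=False, u=True;
  d=True, e=True, u=True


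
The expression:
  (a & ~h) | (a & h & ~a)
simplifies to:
a & ~h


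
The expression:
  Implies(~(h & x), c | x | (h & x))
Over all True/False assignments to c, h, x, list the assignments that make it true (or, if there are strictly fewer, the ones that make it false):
is false only for:
  c=False, h=False, x=False;
  c=False, h=True, x=False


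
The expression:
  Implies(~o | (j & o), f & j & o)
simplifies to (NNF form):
o & (f | ~j)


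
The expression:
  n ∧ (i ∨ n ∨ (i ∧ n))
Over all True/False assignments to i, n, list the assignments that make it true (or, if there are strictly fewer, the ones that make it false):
is true only for:
  i=False, n=True;
  i=True, n=True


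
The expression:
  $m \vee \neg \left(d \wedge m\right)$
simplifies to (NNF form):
$\text{True}$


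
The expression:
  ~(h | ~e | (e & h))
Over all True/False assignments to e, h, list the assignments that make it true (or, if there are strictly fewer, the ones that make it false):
is true only for:
  e=True, h=False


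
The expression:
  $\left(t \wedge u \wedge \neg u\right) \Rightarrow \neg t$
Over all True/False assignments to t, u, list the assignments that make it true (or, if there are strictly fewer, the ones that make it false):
is always true.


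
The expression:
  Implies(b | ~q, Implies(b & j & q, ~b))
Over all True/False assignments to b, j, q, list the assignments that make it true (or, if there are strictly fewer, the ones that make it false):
is false only for:
  b=True, j=True, q=True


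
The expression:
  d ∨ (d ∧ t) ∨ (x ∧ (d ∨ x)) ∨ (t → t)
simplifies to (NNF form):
True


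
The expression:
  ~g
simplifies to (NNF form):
~g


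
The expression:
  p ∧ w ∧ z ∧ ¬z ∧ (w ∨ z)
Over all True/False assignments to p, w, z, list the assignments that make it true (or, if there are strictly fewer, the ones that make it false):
is never true.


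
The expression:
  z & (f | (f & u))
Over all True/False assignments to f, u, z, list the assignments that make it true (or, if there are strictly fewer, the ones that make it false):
is true only for:
  f=True, u=False, z=True;
  f=True, u=True, z=True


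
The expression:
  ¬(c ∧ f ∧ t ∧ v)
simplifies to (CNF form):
¬c ∨ ¬f ∨ ¬t ∨ ¬v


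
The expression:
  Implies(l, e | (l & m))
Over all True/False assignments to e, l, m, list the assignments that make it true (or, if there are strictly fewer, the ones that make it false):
is false only for:
  e=False, l=True, m=False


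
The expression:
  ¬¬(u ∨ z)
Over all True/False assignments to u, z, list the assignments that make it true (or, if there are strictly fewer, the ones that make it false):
is false only for:
  u=False, z=False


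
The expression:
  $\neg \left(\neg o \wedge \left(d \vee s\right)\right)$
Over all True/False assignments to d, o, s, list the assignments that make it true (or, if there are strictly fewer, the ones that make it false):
is false only for:
  d=False, o=False, s=True;
  d=True, o=False, s=False;
  d=True, o=False, s=True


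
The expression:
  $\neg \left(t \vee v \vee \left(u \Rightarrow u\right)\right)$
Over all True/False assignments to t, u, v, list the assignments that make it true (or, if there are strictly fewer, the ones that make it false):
is never true.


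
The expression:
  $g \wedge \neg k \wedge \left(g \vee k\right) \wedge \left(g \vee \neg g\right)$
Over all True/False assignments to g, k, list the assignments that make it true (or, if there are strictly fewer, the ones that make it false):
is true only for:
  g=True, k=False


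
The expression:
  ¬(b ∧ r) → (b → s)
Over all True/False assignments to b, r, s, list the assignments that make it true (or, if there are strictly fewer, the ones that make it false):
is false only for:
  b=True, r=False, s=False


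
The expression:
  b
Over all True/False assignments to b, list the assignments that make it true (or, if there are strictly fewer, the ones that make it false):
is true only for:
  b=True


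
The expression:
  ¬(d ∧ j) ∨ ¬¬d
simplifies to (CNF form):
True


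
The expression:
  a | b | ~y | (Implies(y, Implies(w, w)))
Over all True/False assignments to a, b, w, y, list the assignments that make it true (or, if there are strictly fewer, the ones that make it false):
is always true.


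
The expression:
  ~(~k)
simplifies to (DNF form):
k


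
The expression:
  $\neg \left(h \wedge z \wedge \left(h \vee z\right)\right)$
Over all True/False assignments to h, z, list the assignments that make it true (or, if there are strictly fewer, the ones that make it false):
is false only for:
  h=True, z=True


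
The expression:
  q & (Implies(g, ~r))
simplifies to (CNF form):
q & (~g | ~r)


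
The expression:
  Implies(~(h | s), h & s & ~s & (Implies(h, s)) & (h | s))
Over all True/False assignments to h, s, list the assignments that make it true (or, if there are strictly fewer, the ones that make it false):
is false only for:
  h=False, s=False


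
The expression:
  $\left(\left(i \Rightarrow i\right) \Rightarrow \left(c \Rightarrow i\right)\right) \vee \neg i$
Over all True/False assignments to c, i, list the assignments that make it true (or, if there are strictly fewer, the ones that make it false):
is always true.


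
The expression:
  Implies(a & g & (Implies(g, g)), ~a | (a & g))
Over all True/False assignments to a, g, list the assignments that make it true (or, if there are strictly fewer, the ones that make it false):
is always true.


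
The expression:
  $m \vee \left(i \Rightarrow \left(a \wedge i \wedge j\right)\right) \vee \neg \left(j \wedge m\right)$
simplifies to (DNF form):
$\text{True}$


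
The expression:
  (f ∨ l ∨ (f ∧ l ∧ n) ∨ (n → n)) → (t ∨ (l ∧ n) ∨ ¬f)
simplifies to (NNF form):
t ∨ (l ∧ n) ∨ ¬f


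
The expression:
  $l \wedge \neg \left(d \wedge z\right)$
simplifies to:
$l \wedge \left(\neg d \vee \neg z\right)$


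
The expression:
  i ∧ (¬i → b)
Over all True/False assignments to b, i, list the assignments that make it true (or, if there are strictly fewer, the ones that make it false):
is true only for:
  b=False, i=True;
  b=True, i=True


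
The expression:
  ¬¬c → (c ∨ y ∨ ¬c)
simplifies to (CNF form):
True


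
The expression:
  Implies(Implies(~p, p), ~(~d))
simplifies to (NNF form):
d | ~p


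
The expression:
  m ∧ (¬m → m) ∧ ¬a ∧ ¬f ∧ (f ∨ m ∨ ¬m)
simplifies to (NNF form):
m ∧ ¬a ∧ ¬f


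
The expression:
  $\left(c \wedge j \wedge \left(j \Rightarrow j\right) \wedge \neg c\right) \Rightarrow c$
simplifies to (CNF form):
$\text{True}$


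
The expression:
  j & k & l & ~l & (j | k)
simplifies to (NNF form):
False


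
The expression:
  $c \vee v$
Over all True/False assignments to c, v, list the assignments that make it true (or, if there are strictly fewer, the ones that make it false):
is false only for:
  c=False, v=False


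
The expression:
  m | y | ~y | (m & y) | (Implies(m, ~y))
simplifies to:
True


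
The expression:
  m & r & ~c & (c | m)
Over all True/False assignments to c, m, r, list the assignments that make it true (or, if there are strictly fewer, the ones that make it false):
is true only for:
  c=False, m=True, r=True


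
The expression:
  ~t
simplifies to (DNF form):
~t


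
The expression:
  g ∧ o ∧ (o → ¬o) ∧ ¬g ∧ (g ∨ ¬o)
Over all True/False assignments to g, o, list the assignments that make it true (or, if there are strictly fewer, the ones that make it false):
is never true.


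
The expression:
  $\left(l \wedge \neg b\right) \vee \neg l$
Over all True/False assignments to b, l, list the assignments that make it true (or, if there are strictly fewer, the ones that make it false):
is false only for:
  b=True, l=True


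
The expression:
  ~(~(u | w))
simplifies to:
u | w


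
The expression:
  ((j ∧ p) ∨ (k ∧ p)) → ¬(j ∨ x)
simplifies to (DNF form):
(¬j ∧ ¬k) ∨ (¬j ∧ ¬x) ∨ ¬p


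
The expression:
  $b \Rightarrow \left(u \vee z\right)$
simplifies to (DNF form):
$u \vee z \vee \neg b$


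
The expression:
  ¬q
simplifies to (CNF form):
¬q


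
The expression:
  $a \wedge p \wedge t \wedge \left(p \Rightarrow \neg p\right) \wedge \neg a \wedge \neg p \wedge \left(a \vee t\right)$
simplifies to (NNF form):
$\text{False}$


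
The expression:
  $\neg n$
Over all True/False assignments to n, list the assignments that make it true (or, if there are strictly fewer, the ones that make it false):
is true only for:
  n=False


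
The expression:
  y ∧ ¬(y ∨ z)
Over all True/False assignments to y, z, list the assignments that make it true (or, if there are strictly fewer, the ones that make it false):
is never true.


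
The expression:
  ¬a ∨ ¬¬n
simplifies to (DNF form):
n ∨ ¬a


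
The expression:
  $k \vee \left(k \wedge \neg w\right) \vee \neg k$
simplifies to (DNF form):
$\text{True}$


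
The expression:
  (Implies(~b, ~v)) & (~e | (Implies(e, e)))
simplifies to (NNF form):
b | ~v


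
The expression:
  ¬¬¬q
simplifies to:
¬q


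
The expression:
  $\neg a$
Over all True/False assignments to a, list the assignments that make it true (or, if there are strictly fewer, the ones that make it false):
is true only for:
  a=False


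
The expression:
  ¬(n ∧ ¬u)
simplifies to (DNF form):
u ∨ ¬n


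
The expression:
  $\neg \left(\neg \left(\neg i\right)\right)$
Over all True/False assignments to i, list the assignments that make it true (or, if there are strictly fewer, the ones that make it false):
is true only for:
  i=False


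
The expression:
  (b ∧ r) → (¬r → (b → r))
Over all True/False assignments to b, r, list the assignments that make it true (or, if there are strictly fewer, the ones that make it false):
is always true.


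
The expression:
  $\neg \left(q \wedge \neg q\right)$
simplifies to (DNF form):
$\text{True}$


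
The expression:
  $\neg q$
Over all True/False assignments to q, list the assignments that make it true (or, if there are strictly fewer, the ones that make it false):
is true only for:
  q=False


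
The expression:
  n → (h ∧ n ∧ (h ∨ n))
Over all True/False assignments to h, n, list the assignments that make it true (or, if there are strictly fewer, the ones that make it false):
is false only for:
  h=False, n=True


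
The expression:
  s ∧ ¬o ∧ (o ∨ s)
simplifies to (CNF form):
s ∧ ¬o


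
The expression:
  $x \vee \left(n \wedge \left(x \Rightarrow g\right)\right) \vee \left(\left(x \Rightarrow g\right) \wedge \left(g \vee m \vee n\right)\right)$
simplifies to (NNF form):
$g \vee m \vee n \vee x$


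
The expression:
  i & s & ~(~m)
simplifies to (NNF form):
i & m & s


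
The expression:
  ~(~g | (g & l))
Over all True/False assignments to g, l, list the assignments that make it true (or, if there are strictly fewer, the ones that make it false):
is true only for:
  g=True, l=False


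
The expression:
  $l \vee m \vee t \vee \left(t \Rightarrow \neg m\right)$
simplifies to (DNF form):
$\text{True}$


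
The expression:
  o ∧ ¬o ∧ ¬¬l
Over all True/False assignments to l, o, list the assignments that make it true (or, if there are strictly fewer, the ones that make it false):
is never true.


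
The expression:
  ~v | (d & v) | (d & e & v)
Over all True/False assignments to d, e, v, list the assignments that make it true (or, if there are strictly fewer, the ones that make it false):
is false only for:
  d=False, e=False, v=True;
  d=False, e=True, v=True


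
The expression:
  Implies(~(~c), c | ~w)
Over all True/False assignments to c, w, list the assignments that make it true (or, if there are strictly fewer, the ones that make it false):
is always true.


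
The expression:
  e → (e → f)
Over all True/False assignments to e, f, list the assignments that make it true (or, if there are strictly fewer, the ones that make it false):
is false only for:
  e=True, f=False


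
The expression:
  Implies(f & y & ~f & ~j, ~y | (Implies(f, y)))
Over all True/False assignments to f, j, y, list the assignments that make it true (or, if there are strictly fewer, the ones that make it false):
is always true.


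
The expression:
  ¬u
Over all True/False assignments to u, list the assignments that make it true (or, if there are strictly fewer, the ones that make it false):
is true only for:
  u=False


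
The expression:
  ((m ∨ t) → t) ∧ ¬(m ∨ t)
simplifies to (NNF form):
¬m ∧ ¬t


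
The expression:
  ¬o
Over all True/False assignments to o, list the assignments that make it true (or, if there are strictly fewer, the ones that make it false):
is true only for:
  o=False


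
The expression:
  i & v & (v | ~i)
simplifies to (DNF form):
i & v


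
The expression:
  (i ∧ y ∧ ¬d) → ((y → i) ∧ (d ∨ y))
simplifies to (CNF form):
True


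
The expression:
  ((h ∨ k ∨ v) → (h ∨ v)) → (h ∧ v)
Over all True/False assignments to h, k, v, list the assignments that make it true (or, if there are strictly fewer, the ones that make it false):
is true only for:
  h=False, k=True, v=False;
  h=True, k=False, v=True;
  h=True, k=True, v=True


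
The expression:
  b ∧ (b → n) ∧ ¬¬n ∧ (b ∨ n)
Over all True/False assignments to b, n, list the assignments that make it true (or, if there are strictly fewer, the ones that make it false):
is true only for:
  b=True, n=True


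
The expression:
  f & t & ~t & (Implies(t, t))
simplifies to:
False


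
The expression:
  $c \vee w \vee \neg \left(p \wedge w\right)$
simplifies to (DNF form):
$\text{True}$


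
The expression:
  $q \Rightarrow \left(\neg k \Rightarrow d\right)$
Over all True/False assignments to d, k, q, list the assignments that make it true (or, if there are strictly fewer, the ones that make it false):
is false only for:
  d=False, k=False, q=True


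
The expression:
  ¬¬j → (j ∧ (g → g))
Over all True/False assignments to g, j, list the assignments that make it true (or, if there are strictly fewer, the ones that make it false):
is always true.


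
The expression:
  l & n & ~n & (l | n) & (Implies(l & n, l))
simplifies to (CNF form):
False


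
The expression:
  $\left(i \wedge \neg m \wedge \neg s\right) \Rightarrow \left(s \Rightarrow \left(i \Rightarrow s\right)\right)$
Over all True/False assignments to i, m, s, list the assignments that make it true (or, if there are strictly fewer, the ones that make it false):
is always true.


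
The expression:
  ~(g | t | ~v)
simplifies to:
v & ~g & ~t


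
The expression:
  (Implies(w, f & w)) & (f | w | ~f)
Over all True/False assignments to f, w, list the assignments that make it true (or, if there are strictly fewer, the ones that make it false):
is false only for:
  f=False, w=True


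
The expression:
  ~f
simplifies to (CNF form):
~f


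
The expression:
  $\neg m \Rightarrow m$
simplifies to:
$m$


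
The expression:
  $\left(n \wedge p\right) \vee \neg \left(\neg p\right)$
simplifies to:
$p$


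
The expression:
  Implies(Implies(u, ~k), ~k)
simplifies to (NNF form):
u | ~k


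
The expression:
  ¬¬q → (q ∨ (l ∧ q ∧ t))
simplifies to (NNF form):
True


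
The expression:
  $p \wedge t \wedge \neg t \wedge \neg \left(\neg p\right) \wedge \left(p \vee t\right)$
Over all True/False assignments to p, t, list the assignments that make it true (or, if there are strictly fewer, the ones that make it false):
is never true.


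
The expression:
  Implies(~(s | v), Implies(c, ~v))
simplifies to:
True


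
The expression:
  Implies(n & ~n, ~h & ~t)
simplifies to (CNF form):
True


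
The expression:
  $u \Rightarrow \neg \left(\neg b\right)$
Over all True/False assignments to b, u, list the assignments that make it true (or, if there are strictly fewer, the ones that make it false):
is false only for:
  b=False, u=True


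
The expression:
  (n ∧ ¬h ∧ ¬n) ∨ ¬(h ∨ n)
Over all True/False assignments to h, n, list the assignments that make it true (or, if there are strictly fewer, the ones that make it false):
is true only for:
  h=False, n=False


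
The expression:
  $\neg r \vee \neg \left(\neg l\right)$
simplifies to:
$l \vee \neg r$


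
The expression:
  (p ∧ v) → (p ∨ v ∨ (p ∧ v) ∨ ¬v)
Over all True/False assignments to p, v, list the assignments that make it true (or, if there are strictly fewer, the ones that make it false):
is always true.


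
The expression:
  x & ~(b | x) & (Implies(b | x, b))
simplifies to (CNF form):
False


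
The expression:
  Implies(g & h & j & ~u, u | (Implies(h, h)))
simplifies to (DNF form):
True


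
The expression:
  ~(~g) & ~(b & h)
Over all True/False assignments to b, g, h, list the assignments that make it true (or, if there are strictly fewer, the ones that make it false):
is true only for:
  b=False, g=True, h=False;
  b=False, g=True, h=True;
  b=True, g=True, h=False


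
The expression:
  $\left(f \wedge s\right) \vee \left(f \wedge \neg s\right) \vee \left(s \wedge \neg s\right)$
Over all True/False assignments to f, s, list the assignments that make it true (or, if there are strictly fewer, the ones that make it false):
is true only for:
  f=True, s=False;
  f=True, s=True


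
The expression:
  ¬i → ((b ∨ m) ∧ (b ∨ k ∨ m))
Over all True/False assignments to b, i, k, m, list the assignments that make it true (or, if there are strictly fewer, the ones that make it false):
is false only for:
  b=False, i=False, k=False, m=False;
  b=False, i=False, k=True, m=False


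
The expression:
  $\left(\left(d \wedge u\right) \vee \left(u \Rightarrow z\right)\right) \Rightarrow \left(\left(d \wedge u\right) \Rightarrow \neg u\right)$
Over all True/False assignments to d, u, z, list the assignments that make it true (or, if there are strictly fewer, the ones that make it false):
is false only for:
  d=True, u=True, z=False;
  d=True, u=True, z=True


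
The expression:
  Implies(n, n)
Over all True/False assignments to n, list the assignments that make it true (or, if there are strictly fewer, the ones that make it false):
is always true.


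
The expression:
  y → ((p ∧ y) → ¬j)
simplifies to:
¬j ∨ ¬p ∨ ¬y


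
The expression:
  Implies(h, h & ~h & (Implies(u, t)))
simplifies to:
~h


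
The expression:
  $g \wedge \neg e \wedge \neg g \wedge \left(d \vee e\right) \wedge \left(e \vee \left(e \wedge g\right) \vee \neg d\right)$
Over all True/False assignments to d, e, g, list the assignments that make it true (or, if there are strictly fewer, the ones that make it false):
is never true.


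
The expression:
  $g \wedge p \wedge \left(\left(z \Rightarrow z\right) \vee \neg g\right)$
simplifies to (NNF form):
$g \wedge p$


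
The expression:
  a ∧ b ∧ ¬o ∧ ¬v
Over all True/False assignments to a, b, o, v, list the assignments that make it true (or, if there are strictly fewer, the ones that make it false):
is true only for:
  a=True, b=True, o=False, v=False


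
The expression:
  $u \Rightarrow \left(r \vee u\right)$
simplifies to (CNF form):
$\text{True}$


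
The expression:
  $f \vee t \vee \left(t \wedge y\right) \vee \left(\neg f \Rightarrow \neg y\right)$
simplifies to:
$f \vee t \vee \neg y$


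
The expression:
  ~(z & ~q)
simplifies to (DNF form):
q | ~z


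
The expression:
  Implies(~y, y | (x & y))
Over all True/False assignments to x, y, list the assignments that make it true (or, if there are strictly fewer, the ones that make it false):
is true only for:
  x=False, y=True;
  x=True, y=True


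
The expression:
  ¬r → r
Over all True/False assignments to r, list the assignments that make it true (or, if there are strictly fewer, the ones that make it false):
is true only for:
  r=True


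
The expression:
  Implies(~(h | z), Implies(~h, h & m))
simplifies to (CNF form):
h | z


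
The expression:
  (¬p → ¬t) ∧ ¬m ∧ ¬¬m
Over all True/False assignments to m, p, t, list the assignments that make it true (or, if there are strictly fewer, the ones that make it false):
is never true.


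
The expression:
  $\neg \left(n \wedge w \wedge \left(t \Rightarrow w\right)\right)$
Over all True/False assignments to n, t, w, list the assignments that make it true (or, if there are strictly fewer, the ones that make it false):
is false only for:
  n=True, t=False, w=True;
  n=True, t=True, w=True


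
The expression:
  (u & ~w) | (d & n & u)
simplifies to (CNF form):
u & (d | ~w) & (n | ~w)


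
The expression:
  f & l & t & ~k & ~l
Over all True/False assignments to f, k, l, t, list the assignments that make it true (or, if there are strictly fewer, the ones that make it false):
is never true.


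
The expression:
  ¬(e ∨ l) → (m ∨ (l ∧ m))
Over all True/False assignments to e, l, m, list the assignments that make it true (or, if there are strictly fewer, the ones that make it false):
is false only for:
  e=False, l=False, m=False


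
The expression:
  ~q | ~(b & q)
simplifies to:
~b | ~q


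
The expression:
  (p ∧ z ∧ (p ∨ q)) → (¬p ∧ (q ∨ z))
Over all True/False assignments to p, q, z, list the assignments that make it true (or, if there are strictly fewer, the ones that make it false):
is false only for:
  p=True, q=False, z=True;
  p=True, q=True, z=True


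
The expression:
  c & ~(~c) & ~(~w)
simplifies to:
c & w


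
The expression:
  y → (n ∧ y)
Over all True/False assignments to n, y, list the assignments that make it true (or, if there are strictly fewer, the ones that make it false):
is false only for:
  n=False, y=True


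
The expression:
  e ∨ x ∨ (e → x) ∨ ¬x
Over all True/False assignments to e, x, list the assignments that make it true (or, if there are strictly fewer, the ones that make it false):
is always true.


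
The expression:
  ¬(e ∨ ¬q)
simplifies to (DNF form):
q ∧ ¬e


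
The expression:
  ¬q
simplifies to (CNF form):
¬q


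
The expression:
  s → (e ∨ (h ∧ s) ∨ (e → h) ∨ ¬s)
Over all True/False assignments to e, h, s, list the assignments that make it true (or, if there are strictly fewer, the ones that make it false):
is always true.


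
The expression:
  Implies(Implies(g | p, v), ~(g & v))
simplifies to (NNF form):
~g | ~v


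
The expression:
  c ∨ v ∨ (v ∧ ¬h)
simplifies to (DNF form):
c ∨ v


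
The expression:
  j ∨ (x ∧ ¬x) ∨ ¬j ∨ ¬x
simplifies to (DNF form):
True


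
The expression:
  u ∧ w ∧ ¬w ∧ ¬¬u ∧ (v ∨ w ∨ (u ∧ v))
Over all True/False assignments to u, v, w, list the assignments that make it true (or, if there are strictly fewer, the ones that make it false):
is never true.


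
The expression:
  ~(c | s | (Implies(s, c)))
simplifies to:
False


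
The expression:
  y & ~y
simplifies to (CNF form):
False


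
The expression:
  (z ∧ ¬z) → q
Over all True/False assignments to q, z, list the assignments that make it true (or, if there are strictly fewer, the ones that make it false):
is always true.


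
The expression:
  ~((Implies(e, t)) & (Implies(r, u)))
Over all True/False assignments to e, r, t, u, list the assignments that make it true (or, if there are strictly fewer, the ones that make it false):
is true only for:
  e=False, r=True, t=False, u=False;
  e=False, r=True, t=True, u=False;
  e=True, r=False, t=False, u=False;
  e=True, r=False, t=False, u=True;
  e=True, r=True, t=False, u=False;
  e=True, r=True, t=False, u=True;
  e=True, r=True, t=True, u=False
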